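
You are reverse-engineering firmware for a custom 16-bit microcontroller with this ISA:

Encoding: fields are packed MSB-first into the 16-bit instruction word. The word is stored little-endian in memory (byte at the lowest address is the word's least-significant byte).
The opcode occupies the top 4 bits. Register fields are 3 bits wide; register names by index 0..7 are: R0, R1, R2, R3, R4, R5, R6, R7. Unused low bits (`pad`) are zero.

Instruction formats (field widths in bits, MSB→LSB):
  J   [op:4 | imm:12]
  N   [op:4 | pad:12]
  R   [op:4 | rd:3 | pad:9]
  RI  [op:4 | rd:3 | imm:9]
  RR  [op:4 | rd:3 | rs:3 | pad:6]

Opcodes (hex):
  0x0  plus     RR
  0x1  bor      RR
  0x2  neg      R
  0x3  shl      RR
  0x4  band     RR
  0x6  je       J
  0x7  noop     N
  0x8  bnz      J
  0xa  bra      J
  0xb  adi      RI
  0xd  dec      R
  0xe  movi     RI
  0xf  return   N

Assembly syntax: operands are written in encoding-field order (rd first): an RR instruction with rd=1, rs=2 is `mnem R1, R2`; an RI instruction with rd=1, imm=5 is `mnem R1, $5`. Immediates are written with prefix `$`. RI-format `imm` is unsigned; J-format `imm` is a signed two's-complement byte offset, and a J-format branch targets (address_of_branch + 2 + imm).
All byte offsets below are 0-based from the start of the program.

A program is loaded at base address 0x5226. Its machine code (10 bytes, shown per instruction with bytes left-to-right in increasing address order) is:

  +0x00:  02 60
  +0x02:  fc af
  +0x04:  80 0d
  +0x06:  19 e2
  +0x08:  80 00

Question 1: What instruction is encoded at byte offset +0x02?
bra $-4

+0x02: fc af ⇒ word 0xaffc (little)
  top 4b → 0xa → bra [J]
  imm: (w>>0)&0xfff=0xffc (s12→-4) → $-4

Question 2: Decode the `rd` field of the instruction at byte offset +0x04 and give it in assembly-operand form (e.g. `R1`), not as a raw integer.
R6

off 0x04: read 80 0d as little → 0x0d80
  top 4b → 0x0 → plus [RR]
  rd: (w>>9)&0x7=0x6 → R6
  rs: (w>>6)&0x7=0x6 → R6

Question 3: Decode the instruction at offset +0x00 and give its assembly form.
je $2

@+00  little-endian(02 60) = 0x6002
  top 4b → 0x6 → je [J]
  imm@[11:0]=0x2 ⇒ $2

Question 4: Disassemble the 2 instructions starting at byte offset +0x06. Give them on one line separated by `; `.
movi R1, $25; plus R0, R2

off 0x06: read 19 e2 as little → 0xe219
  op=0xe219>>12=0xe ⇒ movi (RI)
  rd@[11:9]=0x1 ⇒ R1
  imm@[8:0]=0x19 ⇒ $25
off 0x08: read 80 00 as little → 0x0080
  op=0x0080>>12=0x0 ⇒ plus (RR)
  rd@[11:9]=0x0 ⇒ R0
  rs@[8:6]=0x2 ⇒ R2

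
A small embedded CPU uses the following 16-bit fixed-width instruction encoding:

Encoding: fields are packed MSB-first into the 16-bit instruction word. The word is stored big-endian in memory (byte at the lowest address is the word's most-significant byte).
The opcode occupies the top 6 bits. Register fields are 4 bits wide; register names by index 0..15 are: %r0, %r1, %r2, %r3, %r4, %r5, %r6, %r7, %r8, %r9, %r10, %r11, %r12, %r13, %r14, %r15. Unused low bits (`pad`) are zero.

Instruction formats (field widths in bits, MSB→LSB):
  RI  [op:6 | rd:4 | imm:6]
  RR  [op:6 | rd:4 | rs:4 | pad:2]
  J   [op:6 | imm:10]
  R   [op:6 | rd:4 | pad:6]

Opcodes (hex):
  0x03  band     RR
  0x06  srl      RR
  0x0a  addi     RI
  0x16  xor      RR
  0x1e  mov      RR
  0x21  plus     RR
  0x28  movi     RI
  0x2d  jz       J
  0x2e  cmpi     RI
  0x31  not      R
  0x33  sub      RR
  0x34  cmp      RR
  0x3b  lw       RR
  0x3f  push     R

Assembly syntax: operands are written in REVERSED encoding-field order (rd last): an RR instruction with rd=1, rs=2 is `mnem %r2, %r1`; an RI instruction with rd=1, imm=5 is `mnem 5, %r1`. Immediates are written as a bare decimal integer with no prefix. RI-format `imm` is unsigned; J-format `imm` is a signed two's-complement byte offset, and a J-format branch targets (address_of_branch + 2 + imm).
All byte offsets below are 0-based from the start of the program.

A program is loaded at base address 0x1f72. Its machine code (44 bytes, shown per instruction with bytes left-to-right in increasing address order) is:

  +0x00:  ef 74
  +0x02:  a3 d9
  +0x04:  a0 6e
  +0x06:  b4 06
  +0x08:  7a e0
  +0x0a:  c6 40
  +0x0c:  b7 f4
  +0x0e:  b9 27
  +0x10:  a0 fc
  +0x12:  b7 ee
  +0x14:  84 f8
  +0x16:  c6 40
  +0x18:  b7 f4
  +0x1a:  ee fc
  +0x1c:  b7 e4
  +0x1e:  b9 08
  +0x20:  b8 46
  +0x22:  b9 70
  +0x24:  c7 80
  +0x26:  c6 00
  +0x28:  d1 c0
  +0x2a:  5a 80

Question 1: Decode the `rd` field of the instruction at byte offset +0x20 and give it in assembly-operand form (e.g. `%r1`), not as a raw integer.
off 0x20: read b8 46 as big → 0xb846
  opcode bits[15:10]=0x2e: cmpi/RI
  rd@[9:6]=0x1 ⇒ %r1
  imm@[5:0]=0x6 ⇒ 6

%r1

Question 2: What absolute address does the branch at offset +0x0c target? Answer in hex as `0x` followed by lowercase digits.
+0x0c: b7 f4 ⇒ word 0xb7f4 (big)
  op=0xb7f4>>10=0x2d ⇒ jz (J)
  imm@[9:0]=0x3f4 (s10→-12) ⇒ -12
  target = base 0x1f72 + off 0x0c + 2 + imm -12 = 0x1f74

0x1f74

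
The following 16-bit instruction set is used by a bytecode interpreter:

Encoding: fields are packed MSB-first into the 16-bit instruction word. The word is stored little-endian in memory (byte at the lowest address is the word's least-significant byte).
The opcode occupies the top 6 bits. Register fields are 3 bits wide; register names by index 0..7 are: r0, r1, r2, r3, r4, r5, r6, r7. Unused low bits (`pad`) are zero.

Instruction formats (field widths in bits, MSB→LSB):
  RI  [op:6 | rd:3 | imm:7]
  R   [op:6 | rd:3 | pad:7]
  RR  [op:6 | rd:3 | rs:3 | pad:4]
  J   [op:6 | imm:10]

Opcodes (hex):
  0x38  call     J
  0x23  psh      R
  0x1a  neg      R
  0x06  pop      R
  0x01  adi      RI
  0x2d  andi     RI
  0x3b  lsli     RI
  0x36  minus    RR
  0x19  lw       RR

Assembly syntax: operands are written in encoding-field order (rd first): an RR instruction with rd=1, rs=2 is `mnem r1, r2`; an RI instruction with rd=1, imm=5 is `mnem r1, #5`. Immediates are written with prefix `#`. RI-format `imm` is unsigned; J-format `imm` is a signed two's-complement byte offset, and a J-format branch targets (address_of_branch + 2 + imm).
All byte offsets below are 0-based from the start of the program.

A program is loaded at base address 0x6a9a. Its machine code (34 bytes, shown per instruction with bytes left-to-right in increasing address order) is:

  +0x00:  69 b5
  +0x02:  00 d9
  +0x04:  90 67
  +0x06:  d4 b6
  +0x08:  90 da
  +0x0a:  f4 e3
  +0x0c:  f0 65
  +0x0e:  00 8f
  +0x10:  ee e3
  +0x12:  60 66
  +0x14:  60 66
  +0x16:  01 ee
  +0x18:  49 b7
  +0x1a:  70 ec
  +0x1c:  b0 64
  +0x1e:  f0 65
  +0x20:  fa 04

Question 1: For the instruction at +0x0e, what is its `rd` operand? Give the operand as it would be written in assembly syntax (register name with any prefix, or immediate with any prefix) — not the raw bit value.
+0x0e: 00 8f ⇒ word 0x8f00 (little)
  opcode bits[15:10]=0x23: psh/R
  [9:7] rd=6 = r6

r6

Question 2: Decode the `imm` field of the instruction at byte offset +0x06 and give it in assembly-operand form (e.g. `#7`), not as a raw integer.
+0x06: d4 b6 ⇒ word 0xb6d4 (little)
  op=0xb6d4>>10=0x2d ⇒ andi (RI)
  [9:7] rd=5 = r5
  [6:0] imm=84 = #84

#84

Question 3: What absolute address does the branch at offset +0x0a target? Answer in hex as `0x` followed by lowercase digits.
+0x0a: f4 e3 ⇒ word 0xe3f4 (little)
  op=0xe3f4>>10=0x38 ⇒ call (J)
  [9:0] imm=1012 (s10→-12) = #-12
  target = base 0x6a9a + off 0x0a + 2 + imm -12 = 0x6a9a

0x6a9a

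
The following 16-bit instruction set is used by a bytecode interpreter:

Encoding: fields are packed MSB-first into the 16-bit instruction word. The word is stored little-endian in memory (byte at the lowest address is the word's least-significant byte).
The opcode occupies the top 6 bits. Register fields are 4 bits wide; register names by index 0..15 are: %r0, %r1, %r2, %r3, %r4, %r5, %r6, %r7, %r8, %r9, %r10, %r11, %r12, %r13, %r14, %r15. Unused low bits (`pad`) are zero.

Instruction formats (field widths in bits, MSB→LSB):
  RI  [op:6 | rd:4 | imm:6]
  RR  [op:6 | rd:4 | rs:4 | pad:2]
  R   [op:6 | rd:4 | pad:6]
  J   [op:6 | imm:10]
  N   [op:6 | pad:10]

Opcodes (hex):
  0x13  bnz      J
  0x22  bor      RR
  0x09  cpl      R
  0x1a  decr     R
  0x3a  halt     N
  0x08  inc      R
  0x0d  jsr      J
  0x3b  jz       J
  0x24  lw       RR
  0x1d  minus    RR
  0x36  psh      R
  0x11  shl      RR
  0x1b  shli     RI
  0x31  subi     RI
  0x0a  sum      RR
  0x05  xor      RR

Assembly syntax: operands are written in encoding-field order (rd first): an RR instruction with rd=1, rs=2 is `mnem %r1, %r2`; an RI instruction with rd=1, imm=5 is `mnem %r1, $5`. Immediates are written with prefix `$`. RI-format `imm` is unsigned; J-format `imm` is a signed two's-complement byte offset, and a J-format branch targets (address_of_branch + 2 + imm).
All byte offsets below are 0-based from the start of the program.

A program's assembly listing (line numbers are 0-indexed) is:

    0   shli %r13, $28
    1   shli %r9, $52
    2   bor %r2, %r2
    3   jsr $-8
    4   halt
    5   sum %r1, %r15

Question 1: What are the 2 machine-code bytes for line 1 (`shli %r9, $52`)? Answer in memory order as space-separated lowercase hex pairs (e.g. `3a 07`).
1. shli fields op=0x1b:6|rd=9:4|imm=52:6 → word 6e74h → 74 6e

74 6e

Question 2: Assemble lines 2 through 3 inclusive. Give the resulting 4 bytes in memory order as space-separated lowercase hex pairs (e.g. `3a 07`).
88 88 f8 37

line 2 (bor): pack op=0x22:6|rd=2:4|rs=2:4|pad=0:2 = 0x8888; little→ 88 88
line 3 (jsr): pack op=0xd:6|imm=-8:10 = 0x37f8; little→ f8 37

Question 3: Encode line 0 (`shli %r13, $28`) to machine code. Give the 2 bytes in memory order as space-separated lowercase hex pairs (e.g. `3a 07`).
0. shli fields op=0x1b:6|rd=13:4|imm=28:6 → word 6f5ch → 5c 6f

5c 6f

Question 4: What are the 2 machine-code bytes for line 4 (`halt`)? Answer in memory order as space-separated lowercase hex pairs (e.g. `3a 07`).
00 e8

4. halt fields op=0x3a:6|pad=0:10 → word e800h → 00 e8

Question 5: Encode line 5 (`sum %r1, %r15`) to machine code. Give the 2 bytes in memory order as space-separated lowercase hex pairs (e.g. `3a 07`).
line 5 (sum): pack op=0xa:6|rd=1:4|rs=15:4|pad=0:2 = 0x287c; little→ 7c 28

7c 28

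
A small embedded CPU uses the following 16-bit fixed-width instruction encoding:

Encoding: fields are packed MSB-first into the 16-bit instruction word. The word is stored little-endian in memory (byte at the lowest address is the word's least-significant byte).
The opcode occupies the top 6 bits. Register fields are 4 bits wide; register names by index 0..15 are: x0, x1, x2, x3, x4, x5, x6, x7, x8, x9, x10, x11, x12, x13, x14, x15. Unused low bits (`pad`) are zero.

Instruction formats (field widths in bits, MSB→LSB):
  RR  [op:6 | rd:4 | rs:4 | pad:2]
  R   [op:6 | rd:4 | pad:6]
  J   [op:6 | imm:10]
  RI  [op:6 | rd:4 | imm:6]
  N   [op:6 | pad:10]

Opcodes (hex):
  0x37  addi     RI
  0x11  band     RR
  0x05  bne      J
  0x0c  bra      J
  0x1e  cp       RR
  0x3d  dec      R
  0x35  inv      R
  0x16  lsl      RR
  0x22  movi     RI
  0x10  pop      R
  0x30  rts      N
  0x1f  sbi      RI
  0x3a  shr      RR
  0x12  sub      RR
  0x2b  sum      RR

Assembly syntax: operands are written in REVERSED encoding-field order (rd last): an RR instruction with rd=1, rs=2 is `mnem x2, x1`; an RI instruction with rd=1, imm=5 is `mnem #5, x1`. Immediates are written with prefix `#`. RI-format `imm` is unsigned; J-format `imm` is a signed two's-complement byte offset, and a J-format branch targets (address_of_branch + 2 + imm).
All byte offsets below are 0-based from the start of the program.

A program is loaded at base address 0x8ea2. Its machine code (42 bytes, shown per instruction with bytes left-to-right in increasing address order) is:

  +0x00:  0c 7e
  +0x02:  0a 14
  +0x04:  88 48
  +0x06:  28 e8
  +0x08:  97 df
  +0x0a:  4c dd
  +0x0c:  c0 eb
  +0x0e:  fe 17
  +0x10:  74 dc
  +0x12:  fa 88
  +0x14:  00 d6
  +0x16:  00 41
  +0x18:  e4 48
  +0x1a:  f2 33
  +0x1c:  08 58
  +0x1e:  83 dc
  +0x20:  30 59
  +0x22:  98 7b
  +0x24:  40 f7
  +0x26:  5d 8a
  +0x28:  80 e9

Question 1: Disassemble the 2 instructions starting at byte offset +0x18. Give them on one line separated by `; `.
@+18  little-endian(e4 48) = 0x48e4
  top 6b → 0x12 → sub [RR]
  rd@[9:6]=0x3 ⇒ x3
  rs@[5:2]=0x9 ⇒ x9
@+1a  little-endian(f2 33) = 0x33f2
  top 6b → 0xc → bra [J]
  imm@[9:0]=0x3f2 (s10→-14) ⇒ #-14

sub x9, x3; bra #-14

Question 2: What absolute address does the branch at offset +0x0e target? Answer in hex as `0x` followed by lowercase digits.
+0x0e: fe 17 ⇒ word 0x17fe (little)
  opcode bits[15:10]=0x5: bne/J
  [9:0] imm=1022 (s10→-2) = #-2
  target = base 0x8ea2 + off 0x0e + 2 + imm -2 = 0x8eb0

0x8eb0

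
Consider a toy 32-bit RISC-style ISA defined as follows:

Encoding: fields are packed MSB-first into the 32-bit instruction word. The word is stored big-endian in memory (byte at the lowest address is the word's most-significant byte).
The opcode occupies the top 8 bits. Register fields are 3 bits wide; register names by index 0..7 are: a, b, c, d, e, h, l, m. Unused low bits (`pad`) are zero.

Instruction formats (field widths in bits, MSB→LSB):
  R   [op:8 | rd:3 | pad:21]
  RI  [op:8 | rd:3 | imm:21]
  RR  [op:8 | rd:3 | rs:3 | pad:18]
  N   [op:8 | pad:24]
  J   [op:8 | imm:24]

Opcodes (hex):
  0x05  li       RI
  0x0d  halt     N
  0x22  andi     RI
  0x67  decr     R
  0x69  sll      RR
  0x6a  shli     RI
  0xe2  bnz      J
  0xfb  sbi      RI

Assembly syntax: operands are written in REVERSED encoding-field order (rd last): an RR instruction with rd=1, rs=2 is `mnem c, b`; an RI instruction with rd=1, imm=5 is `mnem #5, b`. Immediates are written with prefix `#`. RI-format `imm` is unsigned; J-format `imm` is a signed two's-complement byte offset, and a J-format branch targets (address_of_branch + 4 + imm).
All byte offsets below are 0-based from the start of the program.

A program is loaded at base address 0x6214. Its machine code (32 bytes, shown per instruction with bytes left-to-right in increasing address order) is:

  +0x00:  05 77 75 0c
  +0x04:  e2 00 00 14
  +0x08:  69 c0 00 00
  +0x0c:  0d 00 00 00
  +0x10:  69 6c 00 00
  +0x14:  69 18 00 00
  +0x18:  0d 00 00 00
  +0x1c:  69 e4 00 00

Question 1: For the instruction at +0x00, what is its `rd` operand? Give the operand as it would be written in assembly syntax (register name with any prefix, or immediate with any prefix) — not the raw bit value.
d

@+00  big-endian(05 77 75 0c) = 0x0577750c
  top 8b → 0x5 → li [RI]
  rd@[23:21]=0x3 ⇒ d
  imm@[20:0]=0x17750c ⇒ #1537292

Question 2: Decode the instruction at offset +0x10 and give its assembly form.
[10] 69 6c 00 00 → 0x696c0000
  top 8b → 0x69 → sll [RR]
  [23:21] rd=3 = d
  [20:18] rs=3 = d

sll d, d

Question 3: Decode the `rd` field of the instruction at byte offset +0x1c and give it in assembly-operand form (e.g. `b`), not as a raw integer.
off 0x1c: read 69 e4 00 00 as big → 0x69e40000
  top 8b → 0x69 → sll [RR]
  rd: (w>>21)&0x7=0x7 → m
  rs: (w>>18)&0x7=0x1 → b

m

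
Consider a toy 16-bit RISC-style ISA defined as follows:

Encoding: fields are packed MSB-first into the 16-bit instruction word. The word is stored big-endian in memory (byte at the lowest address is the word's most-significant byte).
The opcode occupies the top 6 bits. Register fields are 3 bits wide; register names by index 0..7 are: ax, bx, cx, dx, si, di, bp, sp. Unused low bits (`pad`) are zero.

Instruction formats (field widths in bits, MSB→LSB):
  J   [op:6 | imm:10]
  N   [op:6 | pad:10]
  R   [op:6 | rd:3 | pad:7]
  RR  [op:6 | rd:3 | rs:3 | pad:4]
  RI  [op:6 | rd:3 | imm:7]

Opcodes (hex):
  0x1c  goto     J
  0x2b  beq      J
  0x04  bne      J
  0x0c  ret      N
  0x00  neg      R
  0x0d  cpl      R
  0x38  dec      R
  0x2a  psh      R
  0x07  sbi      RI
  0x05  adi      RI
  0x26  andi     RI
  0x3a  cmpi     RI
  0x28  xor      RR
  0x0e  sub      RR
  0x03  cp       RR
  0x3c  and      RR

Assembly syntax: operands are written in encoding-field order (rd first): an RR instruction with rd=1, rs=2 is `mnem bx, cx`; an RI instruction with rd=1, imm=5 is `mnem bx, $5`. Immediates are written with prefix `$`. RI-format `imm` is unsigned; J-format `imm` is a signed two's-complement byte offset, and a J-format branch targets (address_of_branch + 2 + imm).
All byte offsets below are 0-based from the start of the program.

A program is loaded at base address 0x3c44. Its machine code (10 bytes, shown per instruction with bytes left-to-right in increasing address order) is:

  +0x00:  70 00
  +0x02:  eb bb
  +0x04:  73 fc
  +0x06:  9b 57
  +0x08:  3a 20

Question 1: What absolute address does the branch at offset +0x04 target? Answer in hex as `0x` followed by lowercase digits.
0x3c46

@+04  big-endian(73 fc) = 0x73fc
  opcode bits[15:10]=0x1c: goto/J
  [9:0] imm=1020 (s10→-4) = $-4
  target = base 0x3c44 + off 0x04 + 2 + imm -4 = 0x3c46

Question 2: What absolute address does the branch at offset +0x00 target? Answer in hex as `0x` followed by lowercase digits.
0x3c46

@+00  big-endian(70 00) = 0x7000
  top 6b → 0x1c → goto [J]
  [9:0] imm=0 = $0
  target = base 0x3c44 + off 0x00 + 2 + imm 0 = 0x3c46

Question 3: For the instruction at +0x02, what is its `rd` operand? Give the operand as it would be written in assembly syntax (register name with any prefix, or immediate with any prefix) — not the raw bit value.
+0x02: eb bb ⇒ word 0xebbb (big)
  op=0xebbb>>10=0x3a ⇒ cmpi (RI)
  rd: (w>>7)&0x7=0x7 → sp
  imm: (w>>0)&0x7f=0x3b → $59

sp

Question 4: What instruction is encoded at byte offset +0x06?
off 0x06: read 9b 57 as big → 0x9b57
  opcode bits[15:10]=0x26: andi/RI
  rd: (w>>7)&0x7=0x6 → bp
  imm: (w>>0)&0x7f=0x57 → $87

andi bp, $87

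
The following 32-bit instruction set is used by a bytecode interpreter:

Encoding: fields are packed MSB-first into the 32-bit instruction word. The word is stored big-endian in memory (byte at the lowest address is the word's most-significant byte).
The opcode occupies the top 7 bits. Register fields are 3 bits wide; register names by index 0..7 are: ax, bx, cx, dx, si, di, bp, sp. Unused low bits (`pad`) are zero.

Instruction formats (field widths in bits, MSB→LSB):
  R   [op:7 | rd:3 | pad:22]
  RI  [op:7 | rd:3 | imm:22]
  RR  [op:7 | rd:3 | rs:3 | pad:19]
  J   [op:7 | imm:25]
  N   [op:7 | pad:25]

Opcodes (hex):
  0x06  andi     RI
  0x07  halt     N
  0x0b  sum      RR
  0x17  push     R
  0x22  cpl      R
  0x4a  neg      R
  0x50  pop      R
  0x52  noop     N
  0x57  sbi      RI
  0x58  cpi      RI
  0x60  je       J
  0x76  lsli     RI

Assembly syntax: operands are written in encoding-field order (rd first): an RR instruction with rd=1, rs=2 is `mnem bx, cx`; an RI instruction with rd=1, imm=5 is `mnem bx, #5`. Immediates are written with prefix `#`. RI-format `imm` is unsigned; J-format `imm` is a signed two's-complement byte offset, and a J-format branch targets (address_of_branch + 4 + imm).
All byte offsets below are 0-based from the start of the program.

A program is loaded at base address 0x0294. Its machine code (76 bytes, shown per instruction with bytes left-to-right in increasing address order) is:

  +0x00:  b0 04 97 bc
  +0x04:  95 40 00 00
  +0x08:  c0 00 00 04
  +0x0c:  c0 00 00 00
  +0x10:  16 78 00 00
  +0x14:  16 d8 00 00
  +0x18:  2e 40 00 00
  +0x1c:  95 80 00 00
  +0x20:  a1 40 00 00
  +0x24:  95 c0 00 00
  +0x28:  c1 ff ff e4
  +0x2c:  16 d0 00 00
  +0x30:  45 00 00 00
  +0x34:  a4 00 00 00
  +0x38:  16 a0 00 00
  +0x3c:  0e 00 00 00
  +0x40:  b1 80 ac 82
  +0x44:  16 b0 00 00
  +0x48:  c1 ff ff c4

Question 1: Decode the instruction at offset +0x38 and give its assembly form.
sum cx, si

off 0x38: read 16 a0 00 00 as big → 0x16a00000
  top 7b → 0xb → sum [RR]
  rd@[24:22]=0x2 ⇒ cx
  rs@[21:19]=0x4 ⇒ si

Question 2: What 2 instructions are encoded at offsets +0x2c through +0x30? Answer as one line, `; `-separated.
sum dx, cx; cpl si

[2c] 16 d0 00 00 → 0x16d00000
  op=0x16d00000>>25=0xb ⇒ sum (RR)
  rd: (w>>22)&0x7=0x3 → dx
  rs: (w>>19)&0x7=0x2 → cx
[30] 45 00 00 00 → 0x45000000
  op=0x45000000>>25=0x22 ⇒ cpl (R)
  rd: (w>>22)&0x7=0x4 → si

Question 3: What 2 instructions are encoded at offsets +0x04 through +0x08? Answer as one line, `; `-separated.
neg di; je #4

[04] 95 40 00 00 → 0x95400000
  op=0x95400000>>25=0x4a ⇒ neg (R)
  rd@[24:22]=0x5 ⇒ di
[08] c0 00 00 04 → 0xc0000004
  op=0xc0000004>>25=0x60 ⇒ je (J)
  imm@[24:0]=0x4 ⇒ #4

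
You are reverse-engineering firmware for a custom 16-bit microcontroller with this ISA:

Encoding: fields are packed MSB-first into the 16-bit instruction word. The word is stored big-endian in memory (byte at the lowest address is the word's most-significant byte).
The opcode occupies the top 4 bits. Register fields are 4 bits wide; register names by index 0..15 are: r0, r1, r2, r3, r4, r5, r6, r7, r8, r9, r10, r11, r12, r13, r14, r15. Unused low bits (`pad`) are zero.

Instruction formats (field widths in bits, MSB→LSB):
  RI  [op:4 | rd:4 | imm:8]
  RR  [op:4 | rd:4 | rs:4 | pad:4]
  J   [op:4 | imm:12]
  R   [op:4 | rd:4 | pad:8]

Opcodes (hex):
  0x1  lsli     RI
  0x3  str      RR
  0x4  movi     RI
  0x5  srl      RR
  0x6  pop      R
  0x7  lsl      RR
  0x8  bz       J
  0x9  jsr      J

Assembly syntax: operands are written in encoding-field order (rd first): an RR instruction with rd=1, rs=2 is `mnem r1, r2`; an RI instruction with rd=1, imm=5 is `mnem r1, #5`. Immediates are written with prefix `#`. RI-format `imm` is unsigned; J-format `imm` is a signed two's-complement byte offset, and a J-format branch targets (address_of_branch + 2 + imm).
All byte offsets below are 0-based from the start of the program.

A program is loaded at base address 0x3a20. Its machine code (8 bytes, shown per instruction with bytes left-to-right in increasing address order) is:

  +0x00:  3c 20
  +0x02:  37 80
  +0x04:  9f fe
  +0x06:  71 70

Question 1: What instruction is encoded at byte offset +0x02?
str r7, r8

+0x02: 37 80 ⇒ word 0x3780 (big)
  op=0x3780>>12=0x3 ⇒ str (RR)
  rd: (w>>8)&0xf=0x7 → r7
  rs: (w>>4)&0xf=0x8 → r8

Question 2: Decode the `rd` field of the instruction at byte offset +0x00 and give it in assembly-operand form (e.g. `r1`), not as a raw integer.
r12

@+00  big-endian(3c 20) = 0x3c20
  op=0x3c20>>12=0x3 ⇒ str (RR)
  rd@[11:8]=0xc ⇒ r12
  rs@[7:4]=0x2 ⇒ r2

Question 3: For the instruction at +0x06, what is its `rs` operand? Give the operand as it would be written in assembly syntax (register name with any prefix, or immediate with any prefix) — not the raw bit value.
off 0x06: read 71 70 as big → 0x7170
  op=0x7170>>12=0x7 ⇒ lsl (RR)
  [11:8] rd=1 = r1
  [7:4] rs=7 = r7

r7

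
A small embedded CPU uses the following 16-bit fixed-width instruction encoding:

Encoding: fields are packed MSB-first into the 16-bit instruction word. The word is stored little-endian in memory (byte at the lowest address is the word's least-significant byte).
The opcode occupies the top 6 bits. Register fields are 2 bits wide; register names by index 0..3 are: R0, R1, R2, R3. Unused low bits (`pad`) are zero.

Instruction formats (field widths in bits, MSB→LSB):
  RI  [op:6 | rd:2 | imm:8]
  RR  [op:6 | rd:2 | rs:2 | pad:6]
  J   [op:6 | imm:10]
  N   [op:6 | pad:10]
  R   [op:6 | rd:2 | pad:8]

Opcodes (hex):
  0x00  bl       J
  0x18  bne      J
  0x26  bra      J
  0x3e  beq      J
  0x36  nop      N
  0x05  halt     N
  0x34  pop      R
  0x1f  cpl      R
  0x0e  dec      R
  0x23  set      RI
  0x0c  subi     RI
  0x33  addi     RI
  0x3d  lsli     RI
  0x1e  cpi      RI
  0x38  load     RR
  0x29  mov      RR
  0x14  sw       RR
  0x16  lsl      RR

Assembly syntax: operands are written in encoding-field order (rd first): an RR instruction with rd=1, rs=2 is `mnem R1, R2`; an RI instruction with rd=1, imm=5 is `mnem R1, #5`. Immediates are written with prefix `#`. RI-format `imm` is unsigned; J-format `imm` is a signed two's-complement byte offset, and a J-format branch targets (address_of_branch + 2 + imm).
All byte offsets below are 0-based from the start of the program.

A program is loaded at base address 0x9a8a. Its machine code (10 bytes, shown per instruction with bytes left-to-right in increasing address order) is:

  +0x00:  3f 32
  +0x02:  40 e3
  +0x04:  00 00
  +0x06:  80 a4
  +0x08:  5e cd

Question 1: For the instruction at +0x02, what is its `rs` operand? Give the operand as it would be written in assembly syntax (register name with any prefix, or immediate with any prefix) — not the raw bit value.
R1

off 0x02: read 40 e3 as little → 0xe340
  opcode bits[15:10]=0x38: load/RR
  rd: (w>>8)&0x3=0x3 → R3
  rs: (w>>6)&0x3=0x1 → R1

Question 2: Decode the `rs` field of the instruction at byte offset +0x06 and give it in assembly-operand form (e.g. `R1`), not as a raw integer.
@+06  little-endian(80 a4) = 0xa480
  opcode bits[15:10]=0x29: mov/RR
  rd@[9:8]=0x0 ⇒ R0
  rs@[7:6]=0x2 ⇒ R2

R2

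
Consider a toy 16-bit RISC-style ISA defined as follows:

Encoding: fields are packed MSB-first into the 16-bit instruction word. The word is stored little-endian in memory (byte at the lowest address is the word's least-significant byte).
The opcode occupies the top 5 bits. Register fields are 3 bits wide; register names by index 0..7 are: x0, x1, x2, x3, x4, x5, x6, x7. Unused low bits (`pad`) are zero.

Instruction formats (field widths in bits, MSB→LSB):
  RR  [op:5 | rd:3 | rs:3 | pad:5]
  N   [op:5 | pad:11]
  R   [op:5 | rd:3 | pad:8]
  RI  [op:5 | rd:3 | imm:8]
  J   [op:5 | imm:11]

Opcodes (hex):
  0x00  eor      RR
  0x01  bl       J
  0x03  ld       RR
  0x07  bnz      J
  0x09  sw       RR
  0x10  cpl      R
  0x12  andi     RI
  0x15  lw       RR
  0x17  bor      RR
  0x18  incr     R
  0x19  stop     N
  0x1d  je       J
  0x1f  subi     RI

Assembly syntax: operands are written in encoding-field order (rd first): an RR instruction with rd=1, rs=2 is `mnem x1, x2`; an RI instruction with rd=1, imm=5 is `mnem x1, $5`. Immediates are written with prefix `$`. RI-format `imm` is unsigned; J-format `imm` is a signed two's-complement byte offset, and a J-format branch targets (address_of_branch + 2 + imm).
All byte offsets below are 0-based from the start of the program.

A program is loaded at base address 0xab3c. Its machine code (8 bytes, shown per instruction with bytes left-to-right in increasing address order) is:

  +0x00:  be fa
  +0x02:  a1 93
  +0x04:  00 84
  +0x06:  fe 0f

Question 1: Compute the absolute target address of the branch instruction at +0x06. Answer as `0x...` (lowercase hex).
0xab42

@+06  little-endian(fe 0f) = 0x0ffe
  op=0x0ffe>>11=0x1 ⇒ bl (J)
  imm@[10:0]=0x7fe (s11→-2) ⇒ $-2
  target = base 0xab3c + off 0x06 + 2 + imm -2 = 0xab42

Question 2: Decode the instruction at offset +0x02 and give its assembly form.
andi x3, $161

[02] a1 93 → 0x93a1
  opcode bits[15:11]=0x12: andi/RI
  [10:8] rd=3 = x3
  [7:0] imm=161 = $161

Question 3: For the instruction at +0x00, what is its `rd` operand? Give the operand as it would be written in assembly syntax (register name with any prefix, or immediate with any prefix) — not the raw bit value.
off 0x00: read be fa as little → 0xfabe
  opcode bits[15:11]=0x1f: subi/RI
  rd: (w>>8)&0x7=0x2 → x2
  imm: (w>>0)&0xff=0xbe → $190

x2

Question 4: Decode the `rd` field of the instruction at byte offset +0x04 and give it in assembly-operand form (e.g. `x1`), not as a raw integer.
+0x04: 00 84 ⇒ word 0x8400 (little)
  top 5b → 0x10 → cpl [R]
  rd@[10:8]=0x4 ⇒ x4

x4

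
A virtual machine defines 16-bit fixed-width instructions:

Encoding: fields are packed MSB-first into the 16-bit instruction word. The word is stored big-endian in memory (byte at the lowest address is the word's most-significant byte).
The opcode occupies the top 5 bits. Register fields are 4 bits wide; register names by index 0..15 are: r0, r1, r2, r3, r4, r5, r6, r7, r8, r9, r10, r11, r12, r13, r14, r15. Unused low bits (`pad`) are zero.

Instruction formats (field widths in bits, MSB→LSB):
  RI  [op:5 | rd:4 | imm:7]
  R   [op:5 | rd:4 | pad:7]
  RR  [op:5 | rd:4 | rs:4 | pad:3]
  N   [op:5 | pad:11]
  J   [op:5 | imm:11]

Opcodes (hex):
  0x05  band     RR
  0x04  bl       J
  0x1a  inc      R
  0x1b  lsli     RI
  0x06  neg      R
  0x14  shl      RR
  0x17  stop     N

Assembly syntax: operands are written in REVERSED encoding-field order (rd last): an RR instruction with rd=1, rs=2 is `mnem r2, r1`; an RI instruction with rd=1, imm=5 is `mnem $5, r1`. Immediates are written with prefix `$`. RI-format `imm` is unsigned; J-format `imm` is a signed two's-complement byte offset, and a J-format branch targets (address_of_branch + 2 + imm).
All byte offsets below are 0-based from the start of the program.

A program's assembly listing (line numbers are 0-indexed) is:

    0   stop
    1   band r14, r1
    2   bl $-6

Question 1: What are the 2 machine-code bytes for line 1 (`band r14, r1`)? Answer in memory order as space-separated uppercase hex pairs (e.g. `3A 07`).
L1: band op=0x5:5|rd=1:4|rs=14:4|pad=0:3 ⇒ 0x28f0 ⇒ big 28 f0

28 F0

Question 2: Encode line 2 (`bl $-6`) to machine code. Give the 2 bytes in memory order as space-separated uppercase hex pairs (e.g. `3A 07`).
27 FA

L2: bl op=0x4:5|imm=-6:11 ⇒ 0x27fa ⇒ big 27 fa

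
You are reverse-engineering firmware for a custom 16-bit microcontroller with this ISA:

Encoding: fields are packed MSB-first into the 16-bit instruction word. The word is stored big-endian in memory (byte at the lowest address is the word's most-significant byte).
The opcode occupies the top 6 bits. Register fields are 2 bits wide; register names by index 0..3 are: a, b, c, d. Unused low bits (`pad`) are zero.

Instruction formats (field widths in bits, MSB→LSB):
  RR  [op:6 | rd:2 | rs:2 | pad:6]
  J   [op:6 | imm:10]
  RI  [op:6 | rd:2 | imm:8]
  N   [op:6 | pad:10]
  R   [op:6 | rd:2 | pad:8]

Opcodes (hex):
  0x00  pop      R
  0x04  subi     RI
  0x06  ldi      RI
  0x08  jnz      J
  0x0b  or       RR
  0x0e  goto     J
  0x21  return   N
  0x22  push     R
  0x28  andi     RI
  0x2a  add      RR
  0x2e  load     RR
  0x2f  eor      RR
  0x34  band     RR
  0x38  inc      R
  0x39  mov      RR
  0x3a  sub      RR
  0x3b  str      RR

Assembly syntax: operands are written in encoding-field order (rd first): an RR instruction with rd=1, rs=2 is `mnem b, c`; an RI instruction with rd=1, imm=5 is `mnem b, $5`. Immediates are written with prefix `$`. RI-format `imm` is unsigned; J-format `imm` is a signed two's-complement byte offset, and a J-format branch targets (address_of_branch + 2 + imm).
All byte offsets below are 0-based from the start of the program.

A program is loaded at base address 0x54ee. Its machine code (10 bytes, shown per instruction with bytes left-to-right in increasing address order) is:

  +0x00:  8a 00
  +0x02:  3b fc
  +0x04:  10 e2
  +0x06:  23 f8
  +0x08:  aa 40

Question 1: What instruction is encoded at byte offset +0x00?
[00] 8a 00 → 0x8a00
  op=0x8a00>>10=0x22 ⇒ push (R)
  rd@[9:8]=0x2 ⇒ c

push c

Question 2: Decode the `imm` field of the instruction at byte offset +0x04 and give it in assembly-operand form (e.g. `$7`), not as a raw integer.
$226

@+04  big-endian(10 e2) = 0x10e2
  op=0x10e2>>10=0x4 ⇒ subi (RI)
  [9:8] rd=0 = a
  [7:0] imm=226 = $226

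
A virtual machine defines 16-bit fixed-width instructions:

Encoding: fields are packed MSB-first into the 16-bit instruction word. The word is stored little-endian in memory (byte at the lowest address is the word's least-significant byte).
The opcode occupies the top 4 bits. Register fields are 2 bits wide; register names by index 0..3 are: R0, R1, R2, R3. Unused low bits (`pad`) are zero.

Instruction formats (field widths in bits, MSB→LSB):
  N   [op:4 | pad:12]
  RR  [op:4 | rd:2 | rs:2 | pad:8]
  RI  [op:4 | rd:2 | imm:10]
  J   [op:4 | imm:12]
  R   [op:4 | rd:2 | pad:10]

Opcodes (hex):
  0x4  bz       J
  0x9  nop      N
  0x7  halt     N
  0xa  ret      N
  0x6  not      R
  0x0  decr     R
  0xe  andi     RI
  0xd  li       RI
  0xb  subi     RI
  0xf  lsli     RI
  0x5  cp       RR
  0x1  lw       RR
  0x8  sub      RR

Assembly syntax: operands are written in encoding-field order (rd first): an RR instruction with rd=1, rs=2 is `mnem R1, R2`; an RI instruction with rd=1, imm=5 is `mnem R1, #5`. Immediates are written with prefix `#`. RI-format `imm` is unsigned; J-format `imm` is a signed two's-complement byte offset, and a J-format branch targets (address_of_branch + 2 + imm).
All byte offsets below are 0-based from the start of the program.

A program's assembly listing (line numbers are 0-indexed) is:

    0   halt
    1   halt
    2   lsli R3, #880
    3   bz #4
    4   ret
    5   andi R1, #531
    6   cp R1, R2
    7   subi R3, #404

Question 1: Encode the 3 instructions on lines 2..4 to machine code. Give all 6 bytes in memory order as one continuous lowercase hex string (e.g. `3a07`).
2. lsli fields op=0xf:4|rd=3:2|imm=880:10 → word ff70h → 70 ff
3. bz fields op=0x4:4|imm=4:12 → word 4004h → 04 40
4. ret fields op=0xa:4|pad=0:12 → word a000h → 00 a0

70ff044000a0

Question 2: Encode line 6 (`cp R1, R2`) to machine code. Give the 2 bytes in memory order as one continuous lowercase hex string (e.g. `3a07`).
6. cp fields op=0x5:4|rd=1:2|rs=2:2|pad=0:8 → word 5600h → 00 56

0056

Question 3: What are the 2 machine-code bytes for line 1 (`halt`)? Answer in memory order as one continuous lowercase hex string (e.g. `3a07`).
line 1 (halt): pack op=0x7:4|pad=0:12 = 0x7000; little→ 00 70

0070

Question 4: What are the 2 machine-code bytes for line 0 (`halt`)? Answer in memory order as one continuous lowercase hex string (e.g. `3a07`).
0. halt fields op=0x7:4|pad=0:12 → word 7000h → 00 70

0070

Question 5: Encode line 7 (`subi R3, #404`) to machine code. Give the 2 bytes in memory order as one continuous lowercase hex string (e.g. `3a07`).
7. subi fields op=0xb:4|rd=3:2|imm=404:10 → word bd94h → 94 bd

94bd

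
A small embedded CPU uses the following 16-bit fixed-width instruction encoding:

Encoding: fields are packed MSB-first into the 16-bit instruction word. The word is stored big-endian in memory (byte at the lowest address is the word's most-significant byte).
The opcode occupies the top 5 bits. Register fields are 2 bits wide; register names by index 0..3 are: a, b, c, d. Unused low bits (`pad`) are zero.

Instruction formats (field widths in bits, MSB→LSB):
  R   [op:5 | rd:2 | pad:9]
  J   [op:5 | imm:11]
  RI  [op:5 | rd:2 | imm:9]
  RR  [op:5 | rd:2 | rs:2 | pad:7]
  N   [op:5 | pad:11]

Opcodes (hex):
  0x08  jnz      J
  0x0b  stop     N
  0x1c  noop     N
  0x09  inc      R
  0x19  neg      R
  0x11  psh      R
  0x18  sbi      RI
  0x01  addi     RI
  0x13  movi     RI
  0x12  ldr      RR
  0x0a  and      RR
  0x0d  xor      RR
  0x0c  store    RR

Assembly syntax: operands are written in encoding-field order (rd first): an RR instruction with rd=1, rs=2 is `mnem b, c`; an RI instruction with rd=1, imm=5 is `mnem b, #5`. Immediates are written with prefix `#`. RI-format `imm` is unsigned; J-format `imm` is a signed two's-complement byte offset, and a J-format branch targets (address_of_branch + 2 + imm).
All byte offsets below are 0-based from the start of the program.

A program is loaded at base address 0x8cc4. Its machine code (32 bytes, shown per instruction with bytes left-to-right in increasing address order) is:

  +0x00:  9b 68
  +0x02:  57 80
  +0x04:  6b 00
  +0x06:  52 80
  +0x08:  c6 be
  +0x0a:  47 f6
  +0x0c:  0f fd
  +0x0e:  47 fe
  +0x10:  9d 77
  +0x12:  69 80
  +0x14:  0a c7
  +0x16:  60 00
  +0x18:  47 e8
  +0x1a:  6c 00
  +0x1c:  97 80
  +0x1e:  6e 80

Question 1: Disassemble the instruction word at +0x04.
xor b, c

off 0x04: read 6b 00 as big → 0x6b00
  op=0x6b00>>11=0xd ⇒ xor (RR)
  rd@[10:9]=0x1 ⇒ b
  rs@[8:7]=0x2 ⇒ c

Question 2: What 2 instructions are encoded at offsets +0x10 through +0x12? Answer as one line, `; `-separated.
off 0x10: read 9d 77 as big → 0x9d77
  op=0x9d77>>11=0x13 ⇒ movi (RI)
  rd@[10:9]=0x2 ⇒ c
  imm@[8:0]=0x177 ⇒ #375
off 0x12: read 69 80 as big → 0x6980
  op=0x6980>>11=0xd ⇒ xor (RR)
  rd@[10:9]=0x0 ⇒ a
  rs@[8:7]=0x3 ⇒ d

movi c, #375; xor a, d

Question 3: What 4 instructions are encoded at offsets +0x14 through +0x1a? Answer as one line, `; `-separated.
off 0x14: read 0a c7 as big → 0x0ac7
  opcode bits[15:11]=0x1: addi/RI
  rd: (w>>9)&0x3=0x1 → b
  imm: (w>>0)&0x1ff=0xc7 → #199
off 0x16: read 60 00 as big → 0x6000
  opcode bits[15:11]=0xc: store/RR
  rd: (w>>9)&0x3=0x0 → a
  rs: (w>>7)&0x3=0x0 → a
off 0x18: read 47 e8 as big → 0x47e8
  opcode bits[15:11]=0x8: jnz/J
  imm: (w>>0)&0x7ff=0x7e8 (s11→-24) → #-24
off 0x1a: read 6c 00 as big → 0x6c00
  opcode bits[15:11]=0xd: xor/RR
  rd: (w>>9)&0x3=0x2 → c
  rs: (w>>7)&0x3=0x0 → a

addi b, #199; store a, a; jnz #-24; xor c, a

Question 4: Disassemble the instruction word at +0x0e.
off 0x0e: read 47 fe as big → 0x47fe
  op=0x47fe>>11=0x8 ⇒ jnz (J)
  imm@[10:0]=0x7fe (s11→-2) ⇒ #-2

jnz #-2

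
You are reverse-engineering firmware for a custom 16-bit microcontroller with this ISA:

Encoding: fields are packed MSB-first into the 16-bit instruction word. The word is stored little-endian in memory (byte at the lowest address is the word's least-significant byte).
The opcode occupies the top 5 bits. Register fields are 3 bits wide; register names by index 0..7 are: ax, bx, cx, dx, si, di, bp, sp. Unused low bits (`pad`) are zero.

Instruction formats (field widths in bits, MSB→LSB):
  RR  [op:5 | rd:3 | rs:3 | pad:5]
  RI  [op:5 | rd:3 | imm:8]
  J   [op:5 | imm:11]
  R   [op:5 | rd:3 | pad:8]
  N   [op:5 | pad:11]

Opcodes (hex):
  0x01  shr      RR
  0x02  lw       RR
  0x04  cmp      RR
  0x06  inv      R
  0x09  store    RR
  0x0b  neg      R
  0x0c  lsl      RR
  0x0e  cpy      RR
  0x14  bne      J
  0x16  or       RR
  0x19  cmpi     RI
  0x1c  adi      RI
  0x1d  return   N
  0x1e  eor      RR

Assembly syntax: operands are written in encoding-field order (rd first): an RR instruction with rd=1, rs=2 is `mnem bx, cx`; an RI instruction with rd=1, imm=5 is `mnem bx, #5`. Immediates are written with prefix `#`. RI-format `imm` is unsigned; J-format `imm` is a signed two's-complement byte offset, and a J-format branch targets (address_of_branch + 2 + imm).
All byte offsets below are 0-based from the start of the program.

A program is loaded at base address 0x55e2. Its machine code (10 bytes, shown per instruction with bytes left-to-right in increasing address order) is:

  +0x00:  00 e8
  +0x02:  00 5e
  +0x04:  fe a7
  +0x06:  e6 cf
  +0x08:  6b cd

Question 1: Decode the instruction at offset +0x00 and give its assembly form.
return

[00] 00 e8 → 0xe800
  op=0xe800>>11=0x1d ⇒ return (N)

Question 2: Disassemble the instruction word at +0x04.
+0x04: fe a7 ⇒ word 0xa7fe (little)
  opcode bits[15:11]=0x14: bne/J
  [10:0] imm=2046 (s11→-2) = #-2

bne #-2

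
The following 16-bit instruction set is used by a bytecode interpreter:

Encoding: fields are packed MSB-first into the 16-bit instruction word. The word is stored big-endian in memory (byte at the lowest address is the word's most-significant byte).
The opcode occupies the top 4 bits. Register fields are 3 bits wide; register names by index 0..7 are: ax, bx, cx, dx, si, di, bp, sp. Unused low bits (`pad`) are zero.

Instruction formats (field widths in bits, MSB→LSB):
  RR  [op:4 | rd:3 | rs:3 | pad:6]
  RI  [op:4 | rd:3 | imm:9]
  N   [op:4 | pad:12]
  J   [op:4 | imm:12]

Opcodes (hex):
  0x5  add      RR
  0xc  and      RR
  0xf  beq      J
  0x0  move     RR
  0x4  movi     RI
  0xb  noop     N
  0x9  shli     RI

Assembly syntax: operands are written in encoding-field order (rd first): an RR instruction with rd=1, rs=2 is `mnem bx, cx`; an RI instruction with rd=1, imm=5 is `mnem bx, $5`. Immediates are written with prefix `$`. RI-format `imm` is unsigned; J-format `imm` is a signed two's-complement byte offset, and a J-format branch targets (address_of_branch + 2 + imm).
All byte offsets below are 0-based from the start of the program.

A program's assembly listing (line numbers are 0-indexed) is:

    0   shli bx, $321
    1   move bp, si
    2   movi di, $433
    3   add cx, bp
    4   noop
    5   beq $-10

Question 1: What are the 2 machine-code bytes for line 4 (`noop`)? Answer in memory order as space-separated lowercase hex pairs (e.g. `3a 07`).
line 4 (noop): pack op=0xb:4|pad=0:12 = 0xb000; big→ b0 00

b0 00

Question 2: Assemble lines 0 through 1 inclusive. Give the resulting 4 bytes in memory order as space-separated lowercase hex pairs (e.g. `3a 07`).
L0: shli op=0x9:4|rd=1:3|imm=321:9 ⇒ 0x9341 ⇒ big 93 41
L1: move op=0x0:4|rd=6:3|rs=4:3|pad=0:6 ⇒ 0x0d00 ⇒ big 0d 00

93 41 0d 00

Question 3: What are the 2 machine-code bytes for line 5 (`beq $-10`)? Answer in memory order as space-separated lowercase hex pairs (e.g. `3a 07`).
ff f6

L5: beq op=0xf:4|imm=-10:12 ⇒ 0xfff6 ⇒ big ff f6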